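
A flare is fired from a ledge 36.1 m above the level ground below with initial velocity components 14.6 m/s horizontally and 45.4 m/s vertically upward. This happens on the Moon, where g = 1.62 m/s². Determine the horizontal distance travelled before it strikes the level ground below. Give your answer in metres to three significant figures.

With up positive and y = 0 at the ground: y(t) = 36.1 + (45.40) t − 0.8100 t². Setting y = 0 and taking the positive root: t = [45.40 + √(45.40² + 2·1.62·36.1)] / 1.62 = (45.40 + 46.67) / 1.62 = 56.83 s.
Horizontal distance: R = vₓ t = 14.60 × 56.83 = 829.8 m.

830 m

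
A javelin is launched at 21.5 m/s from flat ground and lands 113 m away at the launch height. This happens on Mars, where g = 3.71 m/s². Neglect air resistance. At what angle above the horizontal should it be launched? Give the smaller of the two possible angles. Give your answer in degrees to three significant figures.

32.5°

R = v₀² sin 2θ / g gives sin 2θ = gR/v₀² = 3.71·113/21.5² = 0.9069.
2θ = 65.08° or 180° − 65.08° = 114.9°, so θ = 32.54° or 57.46°.
The smaller angle is 32.54°.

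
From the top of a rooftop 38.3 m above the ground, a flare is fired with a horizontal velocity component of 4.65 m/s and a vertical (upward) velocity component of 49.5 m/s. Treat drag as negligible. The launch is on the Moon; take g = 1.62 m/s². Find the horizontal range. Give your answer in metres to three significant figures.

With up positive and y = 0 at the ground: y(t) = 38.3 + (49.50) t − 0.8100 t². Setting y = 0 and taking the positive root: t = [49.50 + √(49.50² + 2·1.62·38.3)] / 1.62 = (49.50 + 50.74) / 1.62 = 61.88 s.
Horizontal distance: R = vₓ t = 4.650 × 61.88 = 287.7 m.

288 m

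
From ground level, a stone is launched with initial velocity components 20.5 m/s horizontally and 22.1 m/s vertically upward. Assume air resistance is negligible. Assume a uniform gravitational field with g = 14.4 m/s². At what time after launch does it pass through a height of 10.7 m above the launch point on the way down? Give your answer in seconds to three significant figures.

2.47 s

Set y = v_y0 t − ½ g t² = 10.7: 7.200 t² − 22.10 t + 10.7 = 0.
t = [22.10 ± √(22.10² − 2·14.4·10.7)] / 14.4 = (22.10 ± 13.43) / 14.4, so t = 0.6024 s or t = 2.467 s.
The descending-branch root is 2.467 s.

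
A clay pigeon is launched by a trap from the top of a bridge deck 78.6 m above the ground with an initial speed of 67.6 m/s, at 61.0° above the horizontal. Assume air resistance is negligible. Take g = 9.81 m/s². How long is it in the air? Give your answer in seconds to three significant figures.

Resolve: vₓ = 67.60 cos 61.0° = 32.77 m/s and v_y0 = 67.60 sin 61.0° = 59.12 m/s.
With up positive and y = 0 at the ground: y(t) = 78.6 + (59.12) t − 4.905 t². Setting y = 0 and taking the positive root: t = [59.12 + √(59.12² + 2·9.81·78.6)] / 9.81 = (59.12 + 70.98) / 9.81 = 13.26 s.

13.3 s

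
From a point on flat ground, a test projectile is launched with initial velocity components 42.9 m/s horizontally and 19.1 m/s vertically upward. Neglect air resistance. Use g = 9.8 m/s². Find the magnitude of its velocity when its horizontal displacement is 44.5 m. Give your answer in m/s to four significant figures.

Time to reach x = 44.5 m: t = x/vₓ = 44.5/42.90 = 1.037 s.
Vertical velocity there: v_y = v_y0 − g t = 19.10 − 9.80 × 1.037 = 8.934 m/s.
Speed: √(vₓ² + v_y²) = √(42.90² + 8.934²) = 43.82 m/s.

43.82 m/s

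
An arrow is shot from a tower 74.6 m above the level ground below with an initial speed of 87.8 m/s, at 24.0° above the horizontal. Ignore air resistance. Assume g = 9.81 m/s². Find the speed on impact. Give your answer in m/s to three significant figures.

Horizontal component vₓ = 87.80 cos 24.0° = 80.21 m/s; vertical v_y0 = 87.80 sin 24.0° = 35.71 m/s.
Vertical motion (up positive, ground at y = 0): 4.905 t² − (35.71) t − 74.6 = 0, so t = (35.71 + √(35.71² + 2·9.81·74.6)) / 9.81 = (35.71 + 52.34) / 9.81 = 8.975 s.
Vertical velocity at impact: v_y = v_y0 − g t = 35.71 − 9.81 × 8.975 = −52.34 m/s.
Speed: |v| = √(vₓ² + v_y²) = √(80.21² + 52.34²) = 95.77 m/s.

95.8 m/s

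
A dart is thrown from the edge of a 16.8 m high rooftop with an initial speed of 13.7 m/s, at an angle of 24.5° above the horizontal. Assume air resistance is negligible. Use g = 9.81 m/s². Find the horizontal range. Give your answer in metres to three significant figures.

31.4 m

Components: vₓ = 13.70 cos 24.5° = 12.47 m/s, v_y0 = 13.70 sin 24.5° = 5.681 m/s.
Vertical motion (up positive, ground at y = 0): 4.905 t² − (5.681) t − 16.8 = 0, so t = (5.681 + √(5.681² + 2·9.81·16.8)) / 9.81 = (5.681 + 19.02) / 9.81 = 2.518 s.
Horizontal distance: R = vₓ t = 12.47 × 2.518 = 31.39 m.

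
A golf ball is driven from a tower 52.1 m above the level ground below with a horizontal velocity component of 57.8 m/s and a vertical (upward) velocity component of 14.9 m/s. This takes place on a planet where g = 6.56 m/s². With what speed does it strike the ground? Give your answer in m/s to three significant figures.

65.2 m/s

Vertical motion (up positive, ground at y = 0): 3.280 t² − (14.90) t − 52.1 = 0, so t = (14.90 + √(14.90² + 2·6.56·52.1)) / 6.56 = (14.90 + 30.09) / 6.56 = 6.859 s.
Vertical velocity at impact: v_y = v_y0 − g t = 14.90 − 6.56 × 6.859 = −30.09 m/s.
Speed: |v| = √(vₓ² + v_y²) = √(57.80² + 30.09²) = 65.16 m/s.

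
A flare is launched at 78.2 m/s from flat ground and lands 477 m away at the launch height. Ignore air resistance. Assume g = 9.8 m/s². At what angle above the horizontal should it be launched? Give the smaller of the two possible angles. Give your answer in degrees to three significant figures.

24.9°

Level-ground range R = v₀² sin(2θ)/g ⇒ sin(2θ) = gR/v₀² = 9.80 × 477 / 78.2² = 0.7644.
2θ = 49.86° or 180° − 49.86° = 130.1°, so θ = 24.93° or 65.07°.
The smaller angle is 24.93°.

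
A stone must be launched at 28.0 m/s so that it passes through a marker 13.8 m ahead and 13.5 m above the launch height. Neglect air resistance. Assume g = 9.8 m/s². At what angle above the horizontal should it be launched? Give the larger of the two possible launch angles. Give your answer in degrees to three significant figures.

84.5°

Trajectory: y = x tanθ − g x² (1 + tan²θ)/(2v₀²). With x = 13.8, y = 13.5, v₀ = 28.0, g = 9.80:
1.190 tan²θ − 13.8 tanθ + (14.69) = 0.
tanθ = [13.8 ± √(13.8² − 4 × 1.190 × (14.69))] / (2 × 1.190) = (13.8 ± 10.98) / 2.380, giving tanθ = 1.186 or 10.41.
θ = 49.86° or 84.51°; the larger is 84.51°.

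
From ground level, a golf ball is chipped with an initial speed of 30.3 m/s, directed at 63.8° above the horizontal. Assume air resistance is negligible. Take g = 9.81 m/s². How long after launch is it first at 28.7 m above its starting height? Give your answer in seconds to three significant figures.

Resolve: vₓ = 30.30 cos 63.8° = 13.38 m/s and v_y0 = 30.30 sin 63.8° = 27.19 m/s.
Height y(t) = 27.19 t − 4.905 t² = 28.7 gives 4.905 t² − 27.19 t + 28.7 = 0.
t = [27.19 ± √(27.19² − 2·9.81·28.7)] / 9.81 = (27.19 ± 13.27) / 9.81, so t = 1.419 s or t = 4.124 s.
The first (ascending) time is 1.419 s.

1.42 s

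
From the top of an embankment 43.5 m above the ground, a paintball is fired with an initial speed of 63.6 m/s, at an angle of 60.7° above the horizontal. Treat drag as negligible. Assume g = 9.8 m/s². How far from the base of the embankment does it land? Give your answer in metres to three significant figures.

Resolve: vₓ = 63.60 cos 60.7° = 31.12 m/s and v_y0 = 63.60 sin 60.7° = 55.46 m/s.
With up positive and y = 0 at the ground: y(t) = 43.5 + (55.46) t − 4.900 t². Setting y = 0 and taking the positive root: t = [55.46 + √(55.46² + 2·9.80·43.5)] / 9.80 = (55.46 + 62.68) / 9.80 = 12.06 s.
Horizontal distance: R = vₓ t = 31.12 × 12.06 = 375.2 m.

375 m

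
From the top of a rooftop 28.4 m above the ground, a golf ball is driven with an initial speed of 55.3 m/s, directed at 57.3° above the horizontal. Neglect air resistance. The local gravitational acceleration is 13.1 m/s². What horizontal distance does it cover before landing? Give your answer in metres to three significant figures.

Resolve: vₓ = 55.30 cos 57.3° = 29.88 m/s and v_y0 = 55.30 sin 57.3° = 46.54 m/s.
The projectile lands when y = 28.4 + (46.54) t − ½·13.1·t² = 0. Positive root: t = (46.54 + √(46.54² + 2·13.1·28.4)) / 13.1 = (46.54 + 53.94) / 13.1 = 7.670 s.
Horizontal distance: R = vₓ t = 29.88 × 7.670 = 229.1 m.

229 m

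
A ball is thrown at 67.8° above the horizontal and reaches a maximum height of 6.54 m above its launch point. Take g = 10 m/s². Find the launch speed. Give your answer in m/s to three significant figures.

At the peak v_y = 0, so v_y0 = √(2gH) = √(2 × 10.0 × 6.54) = 11.44 m/s.
v_y0 = v₀ sin θ ⇒ v₀ = 11.44 / sin 67.8° = 12.35 m/s.

12.4 m/s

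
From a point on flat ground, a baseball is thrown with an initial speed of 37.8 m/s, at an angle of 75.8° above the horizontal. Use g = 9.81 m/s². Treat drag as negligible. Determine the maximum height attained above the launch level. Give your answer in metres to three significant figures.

vₓ = 37.80 cos 75.8° = 9.273 m/s; v_y0 = 37.80 sin 75.8° = 36.65 m/s.
Maximum height: H = v_y0² / (2g) = 36.65² / (2 × 9.81) = 68.44 m.

68.4 m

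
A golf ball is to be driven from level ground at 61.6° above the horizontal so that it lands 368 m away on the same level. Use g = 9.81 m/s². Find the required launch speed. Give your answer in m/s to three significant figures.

65.7 m/s

From R = (v₀² / g) sin 2θ: v₀ = √(gR / sin 2θ).
v₀ = √(9.81 × 368 / sin 123.2°) = √(3610 / 0.8368) = √4314.3 = 65.68 m/s.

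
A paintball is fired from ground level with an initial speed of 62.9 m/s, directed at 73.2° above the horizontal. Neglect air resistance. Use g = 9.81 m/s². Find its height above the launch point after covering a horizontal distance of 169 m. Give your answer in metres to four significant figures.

Components: vₓ = 62.90 cos 73.2° = 18.18 m/s, v_y0 = 62.90 sin 73.2° = 60.22 m/s.
Time to reach x = 169 m: t = x/vₓ = 169/18.18 = 9.296 s.
Height: y = v_y0 t − ½ g t² = 60.22 × 9.296 − 4.905 × 9.296² = 559.8 − 423.9 = 135.9 m.

135.9 m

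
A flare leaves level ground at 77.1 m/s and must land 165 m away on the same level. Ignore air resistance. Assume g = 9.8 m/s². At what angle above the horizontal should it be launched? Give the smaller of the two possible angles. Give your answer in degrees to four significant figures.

7.892°

From R = (v₀²/g) sin 2θ: sin 2θ = 9.80 × 165 / 5944.4 = 0.2720.
2θ = 15.78° or 180° − 15.78° = 164.2°, so θ = 7.892° or 82.11°.
The smaller angle is 7.892°.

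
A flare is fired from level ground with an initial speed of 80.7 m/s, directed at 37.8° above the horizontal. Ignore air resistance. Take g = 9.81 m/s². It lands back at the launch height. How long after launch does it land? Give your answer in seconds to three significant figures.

10.1 s

vₓ = 80.70 cos 37.8° = 63.77 m/s; v_y0 = 80.70 sin 37.8° = 49.46 m/s.
Landing at launch height ⇒ T = 2 v_y0 / g = 2 × 49.46 / 9.81 = 10.08 s.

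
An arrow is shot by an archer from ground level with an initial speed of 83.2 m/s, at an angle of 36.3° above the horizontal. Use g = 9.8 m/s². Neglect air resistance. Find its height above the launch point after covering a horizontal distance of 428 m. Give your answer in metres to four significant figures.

Horizontal component vₓ = 83.20 cos 36.3° = 67.05 m/s; vertical v_y0 = 83.20 sin 36.3° = 49.26 m/s.
Time to reach x = 428 m: t = x/vₓ = 428/67.05 = 6.383 s.
Height: y = v_y0 t − ½ g t² = 49.26 × 6.383 − 4.900 × 6.383² = 314.4 − 199.6 = 114.8 m.

114.8 m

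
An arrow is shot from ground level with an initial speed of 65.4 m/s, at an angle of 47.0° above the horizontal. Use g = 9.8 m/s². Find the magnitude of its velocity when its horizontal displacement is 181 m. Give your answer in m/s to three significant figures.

Horizontal component vₓ = 65.40 cos 47.0° = 44.60 m/s; vertical v_y0 = 65.40 sin 47.0° = 47.83 m/s.
At x = 181 m, t = x/vₓ = 181/44.60 = 4.058 s.
Vertical velocity there: v_y = v_y0 − g t = 47.83 − 9.80 × 4.058 = 8.062 m/s.
Speed: √(vₓ² + v_y²) = √(44.60² + 8.062²) = 45.33 m/s.

45.3 m/s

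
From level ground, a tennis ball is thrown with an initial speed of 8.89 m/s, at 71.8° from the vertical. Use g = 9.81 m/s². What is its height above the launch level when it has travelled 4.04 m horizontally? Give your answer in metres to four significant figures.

Components: vₓ = 8.890 sin 71.8° = 8.445 m/s, v_y0 = 8.890 cos 71.8° = 2.777 m/s.
At x = 4.04 m, t = x/vₓ = 4.04/8.445 = 0.4784 s.
Height: y = v_y0 t − ½ g t² = 2.777 × 0.4784 − 4.905 × 0.4784² = 1.328 − 1.122 = 0.2058 m.

0.2058 m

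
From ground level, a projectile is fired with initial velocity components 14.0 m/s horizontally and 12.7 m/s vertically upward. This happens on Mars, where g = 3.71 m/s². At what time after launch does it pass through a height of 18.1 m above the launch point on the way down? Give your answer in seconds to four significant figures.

4.823 s

Height y(t) = 12.70 t − 1.855 t² = 18.1 gives 1.855 t² − 12.70 t + 18.1 = 0.
t = [12.70 ± √(12.70² − 2·3.71·18.1)] / 3.71 = (12.70 ± 5.195) / 3.71, so t = 2.023 s or t = 4.823 s.
The descending-branch root is 4.823 s.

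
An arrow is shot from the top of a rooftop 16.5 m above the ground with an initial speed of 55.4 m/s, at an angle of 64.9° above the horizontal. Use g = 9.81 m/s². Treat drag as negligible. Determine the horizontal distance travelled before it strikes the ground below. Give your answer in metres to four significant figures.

Components: vₓ = 55.40 cos 64.9° = 23.50 m/s, v_y0 = 55.40 sin 64.9° = 50.17 m/s.
With up positive and y = 0 at the ground: y(t) = 16.5 + (50.17) t − 4.905 t². Setting y = 0 and taking the positive root: t = [50.17 + √(50.17² + 2·9.81·16.5)] / 9.81 = (50.17 + 53.30) / 9.81 = 10.55 s.
Horizontal distance: R = vₓ t = 23.50 × 10.55 = 247.9 m.

247.9 m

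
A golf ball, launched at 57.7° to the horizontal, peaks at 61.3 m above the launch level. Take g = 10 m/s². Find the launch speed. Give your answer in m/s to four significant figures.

At the peak v_y = 0, so v_y0 = √(2gH) = √(2 × 10.0 × 61.3) = 35.01 m/s.
v_y0 = v₀ sin θ ⇒ v₀ = 35.01 / sin 57.7° = 41.42 m/s.

41.42 m/s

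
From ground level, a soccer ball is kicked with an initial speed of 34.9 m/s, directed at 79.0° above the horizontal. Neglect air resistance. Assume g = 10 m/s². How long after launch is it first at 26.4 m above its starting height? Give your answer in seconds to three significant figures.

0.885 s

Components: vₓ = 34.90 cos 79.0° = 6.659 m/s, v_y0 = 34.90 sin 79.0° = 34.26 m/s.
Set y = v_y0 t − ½ g t² = 26.4: 5.000 t² − 34.26 t + 26.4 = 0.
t = [34.26 ± √(34.26² − 2·10.0·26.4)] / 10.0 = (34.26 ± 25.41) / 10.0, so t = 0.8849 s or t = 5.967 s.
The first (ascending) time is 0.8849 s.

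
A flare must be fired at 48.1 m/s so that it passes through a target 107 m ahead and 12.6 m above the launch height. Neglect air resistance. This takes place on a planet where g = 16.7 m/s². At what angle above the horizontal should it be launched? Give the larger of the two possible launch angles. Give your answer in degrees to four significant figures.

Trajectory: y = x tanθ − g x² (1 + tan²θ)/(2v₀²). With x = 107, y = 12.6, v₀ = 48.1, g = 16.7:
41.32 tan²θ − 107 tanθ + (53.92) = 0.
tanθ = [107 ± √(107² − 4 × 41.32 × (53.92))] / (2 × 41.32) = (107 ± 50.37) / 82.64, giving tanθ = 0.6853 or 1.904.
θ = 34.42° or 62.29°; the larger is 62.29°.

62.29°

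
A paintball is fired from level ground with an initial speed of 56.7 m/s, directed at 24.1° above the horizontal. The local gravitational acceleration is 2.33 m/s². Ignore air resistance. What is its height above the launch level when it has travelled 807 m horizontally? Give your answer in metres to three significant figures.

77.8 m

Horizontal component vₓ = 56.70 cos 24.1° = 51.76 m/s; vertical v_y0 = 56.70 sin 24.1° = 23.15 m/s.
At x = 807 m, t = x/vₓ = 807/51.76 = 15.59 s.
Height: y = v_y0 t − ½ g t² = 23.15 × 15.59 − 1.165 × 15.59² = 361.0 − 283.2 = 77.77 m.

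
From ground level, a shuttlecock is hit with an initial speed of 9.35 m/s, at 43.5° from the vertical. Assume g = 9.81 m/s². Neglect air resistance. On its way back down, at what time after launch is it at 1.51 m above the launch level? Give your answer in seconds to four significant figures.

Resolve: vₓ = 9.350 sin 43.5° = 6.436 m/s and v_y0 = 9.350 cos 43.5° = 6.782 m/s.
Require v_y0 t − ½ g t² = 1.51, i.e. 4.905 t² − 6.782 t + 1.51 = 0.
Quadratic formula: t = (6.782 ± √16.373) / 9.81 = (6.782 ± 4.046) / 9.81 → t = 0.2789 s or 1.104 s.
The descending-branch root is 1.104 s.

1.104 s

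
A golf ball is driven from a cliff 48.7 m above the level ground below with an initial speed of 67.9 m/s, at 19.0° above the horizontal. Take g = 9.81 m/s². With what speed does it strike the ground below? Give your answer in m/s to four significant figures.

Horizontal component vₓ = 67.90 cos 19.0° = 64.20 m/s; vertical v_y0 = 67.90 sin 19.0° = 22.11 m/s.
Vertical motion (up positive, ground at y = 0): 4.905 t² − (22.11) t − 48.7 = 0, so t = (22.11 + √(22.11² + 2·9.81·48.7)) / 9.81 = (22.11 + 38.00) / 9.81 = 6.127 s.
Vertical velocity at impact: v_y = v_y0 − g t = 22.11 − 9.81 × 6.127 = −38.00 m/s.
Speed: |v| = √(vₓ² + v_y²) = √(64.20² + 38.00²) = 74.60 m/s.

74.60 m/s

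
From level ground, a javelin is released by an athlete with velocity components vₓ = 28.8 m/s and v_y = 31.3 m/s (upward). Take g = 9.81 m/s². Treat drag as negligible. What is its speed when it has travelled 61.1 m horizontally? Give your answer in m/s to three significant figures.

30.7 m/s

Time to reach x = 61.1 m: t = x/vₓ = 61.1/28.80 = 2.122 s.
Vertical velocity there: v_y = v_y0 − g t = 31.30 − 9.81 × 2.122 = 10.49 m/s.
Speed: √(vₓ² + v_y²) = √(28.80² + 10.49²) = 30.65 m/s.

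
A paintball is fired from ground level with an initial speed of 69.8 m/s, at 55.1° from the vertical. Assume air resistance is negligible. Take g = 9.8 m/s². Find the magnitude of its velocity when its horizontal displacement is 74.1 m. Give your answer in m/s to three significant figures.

63.4 m/s

Horizontal component vₓ = 69.80 sin 55.1° = 57.25 m/s; vertical v_y0 = 69.80 cos 55.1° = 39.94 m/s.
At x = 74.1 m, t = x/vₓ = 74.1/57.25 = 1.294 s.
Vertical velocity there: v_y = v_y0 − g t = 39.94 − 9.80 × 1.294 = 27.25 m/s.
Speed: √(vₓ² + v_y²) = √(57.25² + 27.25²) = 63.40 m/s.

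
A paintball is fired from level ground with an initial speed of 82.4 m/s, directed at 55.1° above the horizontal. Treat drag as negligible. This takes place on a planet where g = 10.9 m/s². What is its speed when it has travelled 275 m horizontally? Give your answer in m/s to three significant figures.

vₓ = 82.40 cos 55.1° = 47.14 m/s; v_y0 = 82.40 sin 55.1° = 67.58 m/s.
Time to reach x = 275 m: t = x/vₓ = 275/47.14 = 5.833 s.
Vertical velocity there: v_y = v_y0 − g t = 67.58 − 10.9 × 5.833 = 4.000 m/s.
Speed: √(vₓ² + v_y²) = √(47.14² + 4.000²) = 47.31 m/s.

47.3 m/s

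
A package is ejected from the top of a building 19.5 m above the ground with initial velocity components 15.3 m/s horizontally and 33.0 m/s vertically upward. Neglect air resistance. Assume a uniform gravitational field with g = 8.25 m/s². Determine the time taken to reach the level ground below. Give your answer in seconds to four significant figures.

8.553 s

Vertical motion (up positive, ground at y = 0): 4.125 t² − (33.00) t − 19.5 = 0, so t = (33.00 + √(33.00² + 2·8.25·19.5)) / 8.25 = (33.00 + 37.56) / 8.25 = 8.553 s.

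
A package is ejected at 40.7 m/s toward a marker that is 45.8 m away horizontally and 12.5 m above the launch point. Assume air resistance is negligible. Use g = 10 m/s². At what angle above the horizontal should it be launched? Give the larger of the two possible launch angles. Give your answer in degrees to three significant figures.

81.6°

Trajectory: y = x tanθ − g x² (1 + tan²θ)/(2v₀²). With x = 45.8, y = 12.5, v₀ = 40.7, g = 10.0:
6.332 tan²θ − 45.8 tanθ + (18.83) = 0.
tanθ = [45.8 ± √(45.8² − 4 × 6.332 × (18.83))] / (2 × 6.332) = (45.8 ± 40.26) / 12.66, giving tanθ = 0.4376 or 6.796.
θ = 23.64° or 81.63°; the larger is 81.63°.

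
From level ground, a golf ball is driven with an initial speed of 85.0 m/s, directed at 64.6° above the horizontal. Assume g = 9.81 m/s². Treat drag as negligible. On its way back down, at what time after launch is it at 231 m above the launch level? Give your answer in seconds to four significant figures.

11.59 s

Resolve: vₓ = 85.00 cos 64.6° = 36.46 m/s and v_y0 = 85.00 sin 64.6° = 76.78 m/s.
Require v_y0 t − ½ g t² = 231, i.e. 4.905 t² − 76.78 t + 231 = 0.
t = [76.78 ± √(76.78² − 2·9.81·231)] / 9.81 = (76.78 ± 36.93) / 9.81, so t = 4.063 s or t = 11.59 s.
The descending-branch root is 11.59 s.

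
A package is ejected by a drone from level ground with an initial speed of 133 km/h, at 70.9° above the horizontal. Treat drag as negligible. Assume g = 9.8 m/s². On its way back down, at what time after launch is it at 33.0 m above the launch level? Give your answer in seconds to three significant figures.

6.00 s

Convert: 133 km/h = 133/3.6 = 36.94 m/s.
Resolve: vₓ = 36.94 cos 70.9° = 12.09 m/s and v_y0 = 36.94 sin 70.9° = 34.91 m/s.
Set y = v_y0 t − ½ g t² = 33.0: 4.900 t² − 34.91 t + 33.0 = 0.
t = [34.91 ± √(34.91² − 2·9.80·33.0)] / 9.80 = (34.91 ± 23.92) / 9.80, so t = 1.122 s or t = 6.003 s.
The descending-branch root is 6.003 s.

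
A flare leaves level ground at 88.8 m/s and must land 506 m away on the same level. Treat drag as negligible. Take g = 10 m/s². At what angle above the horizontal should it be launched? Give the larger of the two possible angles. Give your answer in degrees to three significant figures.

From R = (v₀²/g) sin 2θ: sin 2θ = 10.0 × 506 / 7885.4 = 0.6417.
2θ = 39.92° or 180° − 39.92° = 140.1°, so θ = 19.96° or 70.04°.
The larger angle is 70.04°.

70.0°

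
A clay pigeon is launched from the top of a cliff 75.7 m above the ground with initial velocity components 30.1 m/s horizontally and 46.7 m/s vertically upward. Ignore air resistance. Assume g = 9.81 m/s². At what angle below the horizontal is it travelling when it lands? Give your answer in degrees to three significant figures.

With up positive and y = 0 at the ground: y(t) = 75.7 + (46.70) t − 4.905 t². Setting y = 0 and taking the positive root: t = [46.70 + √(46.70² + 2·9.81·75.7)] / 9.81 = (46.70 + 60.55) / 9.81 = 10.93 s.
At impact: v_y = v_y0 − g t = −60.55 m/s; vₓ = 30.10 m/s.
Angle below horizontal: arctan(|v_y|/vₓ) = arctan(60.55/30.10) = 63.57°.

63.6°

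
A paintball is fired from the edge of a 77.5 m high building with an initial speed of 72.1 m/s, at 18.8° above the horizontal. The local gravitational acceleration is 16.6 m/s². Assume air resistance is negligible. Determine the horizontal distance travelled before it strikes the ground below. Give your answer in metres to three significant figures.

Resolve: vₓ = 72.10 cos 18.8° = 68.25 m/s and v_y0 = 72.10 sin 18.8° = 23.24 m/s.
The projectile lands when y = 77.5 + (23.24) t − ½·16.6·t² = 0. Positive root: t = (23.24 + √(23.24² + 2·16.6·77.5)) / 16.6 = (23.24 + 55.79) / 16.6 = 4.761 s.
Horizontal distance: R = vₓ t = 68.25 × 4.761 = 324.9 m.

325 m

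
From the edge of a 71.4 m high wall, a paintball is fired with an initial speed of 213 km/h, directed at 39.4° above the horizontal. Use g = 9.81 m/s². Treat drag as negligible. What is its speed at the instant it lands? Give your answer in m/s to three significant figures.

Convert: 213 km/h = 213/3.6 = 59.17 m/s.
Horizontal component vₓ = 59.17 cos 39.4° = 45.72 m/s; vertical v_y0 = 59.17 sin 39.4° = 37.55 m/s.
Vertical motion (up positive, ground at y = 0): 4.905 t² − (37.55) t − 71.4 = 0, so t = (37.55 + √(37.55² + 2·9.81·71.4)) / 9.81 = (37.55 + 53.02) / 9.81 = 9.233 s.
Vertical velocity at impact: v_y = v_y0 − g t = 37.55 − 9.81 × 9.233 = −53.02 m/s.
Speed: |v| = √(vₓ² + v_y²) = √(45.72² + 53.02²) = 70.01 m/s.

70.0 m/s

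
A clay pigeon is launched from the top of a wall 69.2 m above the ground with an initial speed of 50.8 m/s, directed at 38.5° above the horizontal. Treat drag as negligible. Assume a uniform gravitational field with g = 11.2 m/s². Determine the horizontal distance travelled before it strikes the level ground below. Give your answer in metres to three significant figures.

Components: vₓ = 50.80 cos 38.5° = 39.76 m/s, v_y0 = 50.80 sin 38.5° = 31.62 m/s.
The projectile lands when y = 69.2 + (31.62) t − ½·11.2·t² = 0. Positive root: t = (31.62 + √(31.62² + 2·11.2·69.2)) / 11.2 = (31.62 + 50.50) / 11.2 = 7.332 s.
Horizontal distance: R = vₓ t = 39.76 × 7.332 = 291.5 m.

292 m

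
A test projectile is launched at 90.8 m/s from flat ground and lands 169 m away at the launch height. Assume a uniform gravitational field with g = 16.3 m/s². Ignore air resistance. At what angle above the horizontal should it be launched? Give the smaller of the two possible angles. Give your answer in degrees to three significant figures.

From R = (v₀²/g) sin 2θ: sin 2θ = 16.3 × 169 / 8244.6 = 0.3341.
2θ = 19.52° or 180° − 19.52° = 160.5°, so θ = 9.760° or 80.24°.
The smaller angle is 9.760°.

9.76°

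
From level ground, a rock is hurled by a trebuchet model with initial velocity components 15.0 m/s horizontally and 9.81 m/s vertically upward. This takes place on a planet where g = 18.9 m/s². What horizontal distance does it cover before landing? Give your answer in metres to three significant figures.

15.6 m

Time aloft: T = 2 v_y0 / g = 2 × 9.810 / 18.9 = 1.038 s.
Horizontal distance R = vₓ T = 15.00 × 1.038 = 15.57 m.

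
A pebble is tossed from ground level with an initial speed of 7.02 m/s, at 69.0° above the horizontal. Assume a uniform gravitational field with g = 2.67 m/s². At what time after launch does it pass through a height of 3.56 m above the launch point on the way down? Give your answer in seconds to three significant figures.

4.29 s

Components: vₓ = 7.020 cos 69.0° = 2.516 m/s, v_y0 = 7.020 sin 69.0° = 6.554 m/s.
Set y = v_y0 t − ½ g t² = 3.56: 1.335 t² − 6.554 t + 3.56 = 0.
Quadratic formula: t = (6.554 ± √23.941) / 2.67 = (6.554 ± 4.893) / 2.67 → t = 0.6220 s or 4.287 s.
The descending-branch root is 4.287 s.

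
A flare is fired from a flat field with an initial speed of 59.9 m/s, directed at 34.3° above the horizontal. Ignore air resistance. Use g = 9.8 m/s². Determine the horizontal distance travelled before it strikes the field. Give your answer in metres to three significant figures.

Horizontal component vₓ = 59.90 cos 34.3° = 49.48 m/s; vertical v_y0 = 59.90 sin 34.3° = 33.76 m/s.
Time aloft: T = 2 v_y0 / g = 2 × 33.76 / 9.80 = 6.889 s.
Range: R = vₓ T = 49.48 × 6.889 = 340.9 m.

341 m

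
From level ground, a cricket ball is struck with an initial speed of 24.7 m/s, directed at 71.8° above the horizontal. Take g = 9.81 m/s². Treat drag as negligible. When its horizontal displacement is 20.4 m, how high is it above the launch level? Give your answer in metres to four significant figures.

Components: vₓ = 24.70 cos 71.8° = 7.715 m/s, v_y0 = 24.70 sin 71.8° = 23.46 m/s.
Time to reach x = 20.4 m: t = x/vₓ = 20.4/7.715 = 2.644 s.
Height: y = v_y0 t − ½ g t² = 23.46 × 2.644 − 4.905 × 2.644² = 62.05 − 34.30 = 27.75 m.

27.75 m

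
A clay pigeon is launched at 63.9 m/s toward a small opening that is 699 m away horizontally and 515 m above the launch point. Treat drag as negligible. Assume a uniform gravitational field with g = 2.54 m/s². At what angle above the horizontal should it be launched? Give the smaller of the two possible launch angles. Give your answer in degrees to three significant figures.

Trajectory: y = x tanθ − g x² (1 + tan²θ)/(2v₀²). With x = 699, y = 515, v₀ = 63.9, g = 2.54:
152.0 tan²θ − 699 tanθ + (667.0) = 0.
tanθ = [699 ± √(699² − 4 × 152.0 × (667.0))] / (2 × 152.0) = (699 ± 288.4) / 303.9, giving tanθ = 1.351 or 3.249.
θ = 53.49° or 72.89°; the smaller is 53.49°.

53.5°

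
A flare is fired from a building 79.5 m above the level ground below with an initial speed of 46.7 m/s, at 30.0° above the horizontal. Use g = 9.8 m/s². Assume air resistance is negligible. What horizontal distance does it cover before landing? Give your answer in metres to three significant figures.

286 m

Resolve: vₓ = 46.70 cos 30.0° = 40.44 m/s and v_y0 = 46.70 sin 30.0° = 23.35 m/s.
The projectile lands when y = 79.5 + (23.35) t − ½·9.80·t² = 0. Positive root: t = (23.35 + √(23.35² + 2·9.80·79.5)) / 9.80 = (23.35 + 45.86) / 9.80 = 7.063 s.
Horizontal distance: R = vₓ t = 40.44 × 7.063 = 285.6 m.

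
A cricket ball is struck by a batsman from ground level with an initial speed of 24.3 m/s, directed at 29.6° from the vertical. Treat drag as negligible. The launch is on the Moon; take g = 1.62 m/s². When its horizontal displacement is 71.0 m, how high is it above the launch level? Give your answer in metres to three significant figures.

96.6 m

Horizontal component vₓ = 24.30 sin 29.6° = 12.00 m/s; vertical v_y0 = 24.30 cos 29.6° = 21.13 m/s.
x = vₓ t ⇒ t = 71.0/12.00 = 5.915 s.
Height: y = v_y0 t − ½ g t² = 21.13 × 5.915 − 0.8100 × 5.915² = 125.0 − 28.34 = 96.64 m.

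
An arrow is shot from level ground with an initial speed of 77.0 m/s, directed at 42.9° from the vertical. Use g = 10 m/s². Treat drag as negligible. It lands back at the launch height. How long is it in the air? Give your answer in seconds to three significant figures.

11.3 s

vₓ = 77.00 sin 42.9° = 52.42 m/s; v_y0 = 77.00 cos 42.9° = 56.41 m/s.
Landing at launch height ⇒ T = 2 v_y0 / g = 2 × 56.41 / 10.0 = 11.28 s.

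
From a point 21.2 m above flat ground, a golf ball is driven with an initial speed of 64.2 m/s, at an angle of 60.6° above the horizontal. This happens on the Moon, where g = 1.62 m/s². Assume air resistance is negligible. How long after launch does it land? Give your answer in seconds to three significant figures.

69.4 s

Resolve: vₓ = 64.20 cos 60.6° = 31.52 m/s and v_y0 = 64.20 sin 60.6° = 55.93 m/s.
The projectile lands when y = 21.2 + (55.93) t − ½·1.62·t² = 0. Positive root: t = (55.93 + √(55.93² + 2·1.62·21.2)) / 1.62 = (55.93 + 56.54) / 1.62 = 69.43 s.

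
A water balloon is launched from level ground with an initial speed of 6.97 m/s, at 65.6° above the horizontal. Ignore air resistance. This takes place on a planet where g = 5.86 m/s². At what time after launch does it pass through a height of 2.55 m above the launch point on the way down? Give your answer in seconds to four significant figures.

1.634 s

Resolve: vₓ = 6.970 cos 65.6° = 2.879 m/s and v_y0 = 6.970 sin 65.6° = 6.347 m/s.
Height y(t) = 6.347 t − 2.930 t² = 2.55 gives 2.930 t² − 6.347 t + 2.55 = 0.
Quadratic formula: t = (6.347 ± √10.404) / 5.86 = (6.347 ± 3.226) / 5.86 → t = 0.5327 s or 1.634 s.
The descending-branch root is 1.634 s.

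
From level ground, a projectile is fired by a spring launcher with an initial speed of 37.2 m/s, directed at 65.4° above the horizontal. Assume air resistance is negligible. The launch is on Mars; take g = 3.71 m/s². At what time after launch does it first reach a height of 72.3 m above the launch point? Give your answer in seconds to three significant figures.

2.47 s

vₓ = 37.20 cos 65.4° = 15.49 m/s; v_y0 = 37.20 sin 65.4° = 33.82 m/s.
Height y(t) = 33.82 t − 1.855 t² = 72.3 gives 1.855 t² − 33.82 t + 72.3 = 0.
Quadratic formula: t = (33.82 ± √607.57) / 3.71 = (33.82 ± 24.65) / 3.71 → t = 2.473 s or 15.76 s.
The first (ascending) time is 2.473 s.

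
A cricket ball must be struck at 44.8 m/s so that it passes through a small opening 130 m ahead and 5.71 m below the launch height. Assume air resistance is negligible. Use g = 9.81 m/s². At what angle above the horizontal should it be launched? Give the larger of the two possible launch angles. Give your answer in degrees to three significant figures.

70.6°

Trajectory: y = x tanθ − g x² (1 + tan²θ)/(2v₀²). With x = 130, y = −5.71, v₀ = 44.8, g = 9.81:
41.30 tan²θ − 130 tanθ + (35.59) = 0.
tanθ = [130 ± √(130² − 4 × 41.30 × (35.59))] / (2 × 41.30) = (130 ± 105.0) / 82.60, giving tanθ = 0.3029 or 2.845.
θ = 16.85° or 70.63°; the larger is 70.63°.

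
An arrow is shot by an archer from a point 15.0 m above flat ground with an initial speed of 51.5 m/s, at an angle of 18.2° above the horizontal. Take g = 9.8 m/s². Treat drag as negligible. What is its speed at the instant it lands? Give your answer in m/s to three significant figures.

Components: vₓ = 51.50 cos 18.2° = 48.92 m/s, v_y0 = 51.50 sin 18.2° = 16.09 m/s.
With up positive and y = 0 at the ground: y(t) = 15.0 + (16.09) t − 4.900 t². Setting y = 0 and taking the positive root: t = [16.09 + √(16.09² + 2·9.80·15.0)] / 9.80 = (16.09 + 23.51) / 9.80 = 4.040 s.
Vertical velocity at impact: v_y = v_y0 − g t = 16.09 − 9.80 × 4.040 = −23.51 m/s.
Speed: |v| = √(vₓ² + v_y²) = √(48.92² + 23.51²) = 54.28 m/s.

54.3 m/s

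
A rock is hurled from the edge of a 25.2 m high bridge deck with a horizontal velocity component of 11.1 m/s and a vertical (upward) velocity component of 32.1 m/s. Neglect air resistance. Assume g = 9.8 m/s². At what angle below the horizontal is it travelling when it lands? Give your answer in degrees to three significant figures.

The projectile lands when y = 25.2 + (32.10) t − ½·9.80·t² = 0. Positive root: t = (32.10 + √(32.10² + 2·9.80·25.2)) / 9.80 = (32.10 + 39.04) / 9.80 = 7.259 s.
At impact: v_y = v_y0 − g t = −39.04 m/s; vₓ = 11.10 m/s.
Angle below horizontal: arctan(|v_y|/vₓ) = arctan(39.04/11.10) = 74.13°.

74.1°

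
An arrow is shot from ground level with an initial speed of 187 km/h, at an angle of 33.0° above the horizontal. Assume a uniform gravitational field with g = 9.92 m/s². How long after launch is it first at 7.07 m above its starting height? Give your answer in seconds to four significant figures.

0.2619 s

Convert: 187 km/h = 187/3.6 = 51.94 m/s.
Horizontal component vₓ = 51.94 cos 33.0° = 43.56 m/s; vertical v_y0 = 51.94 sin 33.0° = 28.29 m/s.
Height y(t) = 28.29 t − 4.960 t² = 7.07 gives 4.960 t² − 28.29 t + 7.07 = 0.
t = [28.29 ± √(28.29² − 2·9.92·7.07)] / 9.92 = (28.29 ± 25.69) / 9.92, so t = 0.2619 s or t = 5.442 s.
The first (ascending) time is 0.2619 s.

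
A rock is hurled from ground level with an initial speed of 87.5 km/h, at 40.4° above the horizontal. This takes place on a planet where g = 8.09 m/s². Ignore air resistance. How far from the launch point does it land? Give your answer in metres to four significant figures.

72.08 m

Convert: 87.5 km/h = 87.5/3.6 = 24.31 m/s.
Horizontal component vₓ = 24.31 cos 40.4° = 18.51 m/s; vertical v_y0 = 24.31 sin 40.4° = 15.75 m/s.
Flight time T = 2 v_y0 / g = 3.894 s.
Range: R = vₓ T = 18.51 × 3.894 = 72.08 m.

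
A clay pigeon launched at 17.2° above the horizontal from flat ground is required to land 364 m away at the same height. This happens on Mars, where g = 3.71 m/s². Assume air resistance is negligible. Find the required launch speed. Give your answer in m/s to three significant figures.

48.9 m/s

From R = (v₀² / g) sin 2θ: v₀ = √(gR / sin 2θ).
v₀ = √(3.71 × 364 / sin 34.40°) = √(1350 / 0.5650) = √2390.3 = 48.89 m/s.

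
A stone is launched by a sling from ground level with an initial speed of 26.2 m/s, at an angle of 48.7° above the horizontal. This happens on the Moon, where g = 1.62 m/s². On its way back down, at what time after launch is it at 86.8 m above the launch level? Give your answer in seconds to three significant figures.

18.5 s

Horizontal component vₓ = 26.20 cos 48.7° = 17.29 m/s; vertical v_y0 = 26.20 sin 48.7° = 19.68 m/s.
Height y(t) = 19.68 t − 0.8100 t² = 86.8 gives 0.8100 t² − 19.68 t + 86.8 = 0.
t = [19.68 ± √(19.68² − 2·1.62·86.8)] / 1.62 = (19.68 ± 10.31) / 1.62, so t = 5.789 s or t = 18.51 s.
The descending-branch root is 18.51 s.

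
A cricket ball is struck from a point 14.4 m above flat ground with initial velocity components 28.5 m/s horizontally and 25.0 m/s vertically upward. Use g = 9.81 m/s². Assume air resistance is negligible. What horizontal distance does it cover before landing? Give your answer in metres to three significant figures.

160 m

Vertical motion (up positive, ground at y = 0): 4.905 t² − (25.00) t − 14.4 = 0, so t = (25.00 + √(25.00² + 2·9.81·14.4)) / 9.81 = (25.00 + 30.13) / 9.81 = 5.619 s.
Horizontal distance: R = vₓ t = 28.50 × 5.619 = 160.1 m.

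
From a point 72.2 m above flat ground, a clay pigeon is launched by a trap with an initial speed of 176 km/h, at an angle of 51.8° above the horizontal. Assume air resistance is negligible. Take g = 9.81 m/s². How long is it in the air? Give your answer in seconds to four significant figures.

9.399 s

Convert: 176 km/h = 176/3.6 = 48.89 m/s.
Components: vₓ = 48.89 cos 51.8° = 30.23 m/s, v_y0 = 48.89 sin 51.8° = 38.42 m/s.
Vertical motion (up positive, ground at y = 0): 4.905 t² − (38.42) t − 72.2 = 0, so t = (38.42 + √(38.42² + 2·9.81·72.2)) / 9.81 = (38.42 + 53.78) / 9.81 = 9.399 s.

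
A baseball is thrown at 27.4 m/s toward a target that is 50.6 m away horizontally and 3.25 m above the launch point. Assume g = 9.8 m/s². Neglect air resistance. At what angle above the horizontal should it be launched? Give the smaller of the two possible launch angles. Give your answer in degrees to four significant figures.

25.00°

Trajectory: y = x tanθ − g x² (1 + tan²θ)/(2v₀²). With x = 50.6, y = 3.25, v₀ = 27.4, g = 9.80:
16.71 tan²θ − 50.6 tanθ + (19.96) = 0.
tanθ = [50.6 ± √(50.6² − 4 × 16.71 × (19.96))] / (2 × 16.71) = (50.6 ± 35.02) / 33.42, giving tanθ = 0.4663 or 2.562.
θ = 25.00° or 68.68°; the smaller is 25.00°.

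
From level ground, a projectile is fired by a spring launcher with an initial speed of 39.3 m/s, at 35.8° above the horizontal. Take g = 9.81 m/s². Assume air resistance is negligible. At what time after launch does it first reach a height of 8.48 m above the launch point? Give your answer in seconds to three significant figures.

Components: vₓ = 39.30 cos 35.8° = 31.87 m/s, v_y0 = 39.30 sin 35.8° = 22.99 m/s.
Require v_y0 t − ½ g t² = 8.48, i.e. 4.905 t² − 22.99 t + 8.48 = 0.
Quadratic formula: t = (22.99 ± √362.11) / 9.81 = (22.99 ± 19.03) / 9.81 → t = 0.4036 s or 4.283 s.
The first (ascending) time is 0.4036 s.

0.404 s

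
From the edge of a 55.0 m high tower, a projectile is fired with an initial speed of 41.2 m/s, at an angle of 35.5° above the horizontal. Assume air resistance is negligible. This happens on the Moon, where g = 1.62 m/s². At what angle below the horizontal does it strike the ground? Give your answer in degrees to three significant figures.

Horizontal component vₓ = 41.20 cos 35.5° = 33.54 m/s; vertical v_y0 = 41.20 sin 35.5° = 23.92 m/s.
With up positive and y = 0 at the ground: y(t) = 55.0 + (23.92) t − 0.8100 t². Setting y = 0 and taking the positive root: t = [23.92 + √(23.92² + 2·1.62·55.0)] / 1.62 = (23.92 + 27.40) / 1.62 = 31.68 s.
At impact: v_y = v_y0 − g t = −27.40 m/s; vₓ = 33.54 m/s.
Angle below horizontal: arctan(|v_y|/vₓ) = arctan(27.40/33.54) = 39.24°.

39.2°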